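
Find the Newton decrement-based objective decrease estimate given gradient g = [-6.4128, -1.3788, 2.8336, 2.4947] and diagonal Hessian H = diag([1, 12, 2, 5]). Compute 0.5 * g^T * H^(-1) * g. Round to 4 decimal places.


Step 1: H is diagonal, so H^(-1) * g = [-6.4128, -0.1149, 1.4168, 0.4989].
Step 2: g^T H^(-1) g = sum_i g_i^2 / H_ii
  = (-6.4128)^2/1 + (-1.3788)^2/12 + (2.8336)^2/2 + (2.4947)^2/5
  = 41.124 + 0.1584 + 4.0146 + 1.2447 = 46.5418
Step 3: Objective decrease = 0.5 * g^T H^(-1) g = 23.2709


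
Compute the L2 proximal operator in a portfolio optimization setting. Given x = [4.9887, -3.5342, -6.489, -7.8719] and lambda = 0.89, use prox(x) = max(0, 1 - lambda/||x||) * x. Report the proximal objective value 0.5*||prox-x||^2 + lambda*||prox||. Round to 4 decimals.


Step 1: Compute ||x||.
||x|| = 11.8933
Step 2: Compute scaling factor.
scale = max(0, 1 - 0.89/11.8933) = 0.9252
Step 3: prox(x) = [4.6154, -3.2697, -6.0034, -7.2828]
||prox(x)|| = 11.0033
Step 4: Proximal objective.
0.5*||prox-x||^2 = 0.3961
lambda*||prox|| = 9.7929
Total = 10.189


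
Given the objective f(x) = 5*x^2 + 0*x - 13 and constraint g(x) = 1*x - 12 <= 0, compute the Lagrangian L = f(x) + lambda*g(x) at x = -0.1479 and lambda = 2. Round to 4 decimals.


Step 1: Evaluate f(x).
f(-0.1479) = 5*(-0.1479)^2 + 0*(-0.1479) - 13 = -12.8906
Step 2: Evaluate g(x).
g(-0.1479) = 1*-0.1479 - 12 = -12.1479
Step 3: Compute Lagrangian.
L = -12.8906 + 2*-12.1479 = -37.1864


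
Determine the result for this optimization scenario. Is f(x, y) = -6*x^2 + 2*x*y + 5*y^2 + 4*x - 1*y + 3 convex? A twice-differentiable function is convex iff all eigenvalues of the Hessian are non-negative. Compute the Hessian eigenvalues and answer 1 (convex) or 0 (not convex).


The Hessian of f(x,y) = -6*x^2 + 2*x*y + 5*y^2 + 4*x - 1*y + 3 is:
H = [[-12, 2], [2, 10]]
Trace = -12 + 10 = -2
Determinant = -12*10 - (2)^2 = -124
Discriminant = (-2)^2 - 4*-124 = 500.0
Eigenvalues: lambda_1 = -12.1803, lambda_2 = 10.1803
The function is not convex.

0


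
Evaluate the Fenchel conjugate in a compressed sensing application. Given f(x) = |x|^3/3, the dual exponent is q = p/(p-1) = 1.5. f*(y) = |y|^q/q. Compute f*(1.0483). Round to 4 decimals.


The conjugate exponent q satisfies 1/p + 1/q = 1.
p = 3, so q = 3/(3 - 1) = 1.5
|y|^q = 1.0483^1.5 = 1.0733
f*(1.0483) = 1.0733 / 1.5 = 0.7155


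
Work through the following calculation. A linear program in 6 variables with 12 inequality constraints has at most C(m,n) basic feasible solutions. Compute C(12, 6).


Each vertex corresponds to some choice of n active constraints out of m, so the number of vertices is at most C(m, n) = m! / (n!(m-n)!).
m = 12, n = 6
Numerator: 12 * 11 * 10 * 9 * 8 * 7
Denominator: 6! = 720
C(12, 6) = 924


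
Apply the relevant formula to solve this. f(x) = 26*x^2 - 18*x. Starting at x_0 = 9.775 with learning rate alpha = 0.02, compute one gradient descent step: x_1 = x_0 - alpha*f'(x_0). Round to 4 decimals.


We compute the gradient at x_0 and apply the update.
f'(x) = 52*x - 18
f'(9.775) = 52*9.775 - 18 = 490.3
x_1 = 9.775 - 0.02*490.3 = -0.031


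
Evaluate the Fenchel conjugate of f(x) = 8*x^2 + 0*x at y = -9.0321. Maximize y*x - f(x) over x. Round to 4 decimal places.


f*(y) = sup_x {y*x - a*x^2 - b*x} = sup_x {(y-b)*x - a*x^2}
FOC: (y - b) - 2a*x = 0 => x* = (y - b)/(2a)
x* = (-9.0321 - 0)/(2*8) = -0.5645
f*(-9.0321) = (y-b)^2/(4a) = (-9.0321 - 0)^2/(4*8)
= 81.5788/32 = 2.5493


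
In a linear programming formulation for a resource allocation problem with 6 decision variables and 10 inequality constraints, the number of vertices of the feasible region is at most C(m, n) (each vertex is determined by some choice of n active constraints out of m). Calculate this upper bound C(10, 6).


Each vertex corresponds to some choice of n active constraints out of m, so the number of vertices is at most C(m, n) = m! / (n!(m-n)!).
m = 10, n = 6
Numerator: 10 * 9 * 8 * 7 * 6 * 5
Denominator: 6! = 720
C(10, 6) = 210


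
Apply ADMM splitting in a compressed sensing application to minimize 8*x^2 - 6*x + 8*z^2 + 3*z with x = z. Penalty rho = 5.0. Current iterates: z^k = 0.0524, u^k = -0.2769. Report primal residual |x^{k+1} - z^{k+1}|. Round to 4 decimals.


ADMM iteration with rho = 5.0, z^k = 0.0524, u^k = -0.2769
Step 1: x-update.
Minimize 8*x^2 - 6*x + (5.0/2)*(x - 0.0524 - 0.2769)^2
FOC: (2*8 + 5.0)*x = 6 + 5.0*(0.0524 + 0.2769)
x^{k+1} = 0.3641
Step 2: z-update.
Minimize 8*z^2 + 3*z + (5.0/2)*(0.3641 - z - 0.2769)^2
FOC: (2*8 + 5.0)*z = -3 + 5.0*(0.3641 - 0.2769)
z^{k+1} = -0.1221
Step 3: u-update.
u^{k+1} = -0.2769 + 0.3641 + 0.1221 = 0.2093
Step 4: Primal residual = |0.3641 + 0.1221| = 0.4862


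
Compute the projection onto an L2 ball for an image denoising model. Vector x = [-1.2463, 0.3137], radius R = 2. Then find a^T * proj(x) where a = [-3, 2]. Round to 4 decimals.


Step 1: Compute ||x|| (intermediates to 6 decimals).
||x|| = sqrt((-1.2463)^2 + 0.3137^2) = 1.285174
Step 2: Project.
Since ||x|| <= R, proj = x (no scaling needed).
proj(x) = [-1.2463, 0.3137]
Step 3: Dot product.
a^T * proj(x) = -3*(-1.2463) + 2*0.3137 = 4.3663


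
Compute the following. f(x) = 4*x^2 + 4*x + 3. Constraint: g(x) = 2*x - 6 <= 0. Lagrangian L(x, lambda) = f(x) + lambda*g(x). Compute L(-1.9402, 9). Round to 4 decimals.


Step 1: Evaluate f(x).
f(-1.9402) = 4*(-1.9402)^2 + 4*(-1.9402) + 3 = 10.2967
Step 2: Evaluate g(x).
g(-1.9402) = 2*-1.9402 - 6 = -9.8804
Step 3: Compute Lagrangian.
L = 10.2967 + 9*-9.8804 = -78.6269


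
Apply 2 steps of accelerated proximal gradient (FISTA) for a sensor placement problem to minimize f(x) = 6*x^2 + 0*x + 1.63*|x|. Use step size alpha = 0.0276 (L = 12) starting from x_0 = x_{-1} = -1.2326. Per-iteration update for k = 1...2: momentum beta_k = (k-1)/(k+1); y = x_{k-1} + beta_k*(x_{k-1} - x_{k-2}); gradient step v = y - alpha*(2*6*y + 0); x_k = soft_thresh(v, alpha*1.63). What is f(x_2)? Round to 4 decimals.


FISTA on f(x) = 6*x^2 + 0*x + 1.63*|x|
L = 12, alpha = 0.0276
Iteration 1: beta = 0.0, y = -1.2326 + 0.0*(-1.2326 + 1.2326) = -1.2326
  grad(y) = -14.7912, v = y - alpha*grad = -0.8244
  prox(v) = soft_thresh(-0.8244, 0.045) = -0.7794
Iteration 2: beta = 0.3333, y = -0.7794 + 0.3333*(-0.7794 + 1.2326) = -0.6283
  grad(y) = -7.5396, v = y - alpha*grad = -0.4202
  prox(v) = soft_thresh(-0.4202, 0.045) = -0.3752
f(x_2) = 6*(-0.3752)^2 + 0*(-0.3752) + 1.63*|-0.3752| = 1.4563


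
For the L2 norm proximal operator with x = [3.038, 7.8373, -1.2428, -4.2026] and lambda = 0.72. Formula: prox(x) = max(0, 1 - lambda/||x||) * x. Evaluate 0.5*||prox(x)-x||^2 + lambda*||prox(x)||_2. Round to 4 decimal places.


Step 1: Compute ||x||.
||x|| = 9.4794
Step 2: Compute scaling factor.
scale = max(0, 1 - 0.72/9.4794) = 0.924
Step 3: prox(x) = [2.8073, 7.242, -1.1484, -3.8834]
||prox(x)|| = 8.7594
Step 4: Proximal objective.
0.5*||prox-x||^2 = 0.2592
lambda*||prox|| = 6.3068
Total = 6.566


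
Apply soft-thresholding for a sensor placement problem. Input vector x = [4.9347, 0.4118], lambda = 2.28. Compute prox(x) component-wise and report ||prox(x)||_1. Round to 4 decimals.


Soft-thresholding with lambda = 2.28:
prox(4.9347) = sign(4.9347)*max(|4.9347| - 2.28, 0) = 2.6547
prox(0.4118) = sign(0.4118)*max(|0.4118| - 2.28, 0) = 0.0
prox(x) = [2.6547, 0.0]
||prox(x)||_1 = 2.6547 + 0.0 = 2.6547


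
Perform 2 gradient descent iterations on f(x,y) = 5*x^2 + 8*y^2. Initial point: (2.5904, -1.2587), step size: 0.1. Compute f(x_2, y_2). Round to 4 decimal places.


Gradient descent on f(x,y) = 5*x^2 + 8*y^2.
Starting point: (2.5904, -1.2587), alpha = 0.1
Step 1: grad_x = 2*5*2.5904 = 25.904, grad_y = 2*8*-1.2587 = -20.1392
  x_1 = 2.5904 - 0.1*25.904 = 0.0
  y_1 = -1.2587 - 0.1*-20.1392 = 0.7552
Step 2: grad_x = 2*5*0.0 = 0.0, grad_y = 2*8*0.7552 = 12.0835
  x_2 = 0.0 - 0.1*0.0 = 0.0
  y_2 = 0.7552 - 0.1*12.0835 = -0.4531
f(0.0, -0.4531) = 5*0.0^2 + 8*(-0.4531)^2 = 1.6426


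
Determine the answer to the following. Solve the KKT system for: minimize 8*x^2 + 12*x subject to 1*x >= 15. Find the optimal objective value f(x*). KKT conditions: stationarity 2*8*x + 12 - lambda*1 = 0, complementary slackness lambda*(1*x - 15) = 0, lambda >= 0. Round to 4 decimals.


Step 1: Try lambda = 0 (constraint inactive).
x_unc = -12/(2*8) = -0.75
Check: 1*-0.75 = -0.75 < 15 -- violated!
Step 2: Constraint must be active: 1*x = 15
x* = 15/1 = 15.0
lambda = (2*8*15.0 + 12)/1 = 252.0
Step 3: Compute optimal value.
f(x*) = 8*15.0^2 + 12*15.0 = 1980.0


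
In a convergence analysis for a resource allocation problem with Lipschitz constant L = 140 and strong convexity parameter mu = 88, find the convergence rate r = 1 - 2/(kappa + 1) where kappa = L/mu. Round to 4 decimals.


Step 1: Compute the condition number.
kappa = L/mu = 140/88 = 1.5909
Step 2: Compute the convergence rate.
r = 1 - 2/(kappa + 1) = 1 - 2*mu/(L + mu) = (L - mu)/(L + mu) = 52/228 = 0.2281


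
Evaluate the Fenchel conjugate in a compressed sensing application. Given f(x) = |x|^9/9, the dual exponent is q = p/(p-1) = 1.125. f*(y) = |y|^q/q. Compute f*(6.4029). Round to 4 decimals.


The conjugate exponent q satisfies 1/p + 1/q = 1.
p = 9, so q = 9/(9 - 1) = 1.125
|y|^q = 6.4029^1.125 = 8.0756
f*(6.4029) = 8.0756 / 1.125 = 7.1783


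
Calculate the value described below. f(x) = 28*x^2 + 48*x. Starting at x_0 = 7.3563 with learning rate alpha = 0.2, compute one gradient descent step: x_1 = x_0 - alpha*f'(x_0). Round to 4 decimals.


We compute the gradient at x_0 and apply the update.
f'(x) = 56*x + 48
f'(7.3563) = 56*7.3563 + 48 = 459.9528
x_1 = 7.3563 - 0.2*459.9528 = -84.6343


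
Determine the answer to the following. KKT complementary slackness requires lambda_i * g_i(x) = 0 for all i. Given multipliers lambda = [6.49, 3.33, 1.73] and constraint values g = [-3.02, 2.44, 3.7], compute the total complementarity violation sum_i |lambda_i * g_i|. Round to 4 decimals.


KKT complementary slackness check:
lambda_1 * g_1 = 6.49 * -3.02 = -19.5998
lambda_2 * g_2 = 3.33 * 2.44 = 8.1252
lambda_3 * g_3 = 1.73 * 3.7 = 6.401
Total violation = 19.5998 + 8.1252 + 6.401 = 34.126


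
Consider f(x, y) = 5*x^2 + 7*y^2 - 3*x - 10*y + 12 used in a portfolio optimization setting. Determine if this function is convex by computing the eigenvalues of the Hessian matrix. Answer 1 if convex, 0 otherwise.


The Hessian of f(x,y) = 5*x^2 + 7*y^2 - 3*x - 10*y + 12 is:
H = [[10, 0], [0, 14]]
Trace = 10 + 14 = 24
Determinant = 10*14 - (0)^2 = 140
Discriminant = (24)^2 - 4*140 = 16.0
Eigenvalues: lambda_1 = 10.0, lambda_2 = 14.0
The function is convex.

1


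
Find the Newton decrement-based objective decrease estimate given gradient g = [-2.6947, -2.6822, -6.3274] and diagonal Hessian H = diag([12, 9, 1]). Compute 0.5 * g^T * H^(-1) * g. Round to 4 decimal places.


Step 1: H is diagonal, so H^(-1) * g = [-0.2246, -0.298, -6.3274].
Step 2: g^T H^(-1) g = sum_i g_i^2 / H_ii
  = (-2.6947)^2/12 + (-2.6822)^2/9 + (-6.3274)^2/1
  = 0.6051 + 0.7994 + 40.036 = 41.4405
Step 3: Objective decrease = 0.5 * g^T H^(-1) g = 20.7202


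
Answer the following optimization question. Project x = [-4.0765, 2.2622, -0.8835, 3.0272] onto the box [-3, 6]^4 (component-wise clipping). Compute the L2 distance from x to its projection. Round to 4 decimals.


Project each component onto [-3, 6].
clip(-4.0765) = -3.0, clip(2.2622) = 2.2622, clip(-0.8835) = -0.8835, clip(3.0272) = 3.0272
Projection = [-3.0, 2.2622, -0.8835, 3.0272]
Squared diffs: [1.1589, 0.0, 0.0, 0.0]
Distance = sqrt(1.1589) = 1.0765


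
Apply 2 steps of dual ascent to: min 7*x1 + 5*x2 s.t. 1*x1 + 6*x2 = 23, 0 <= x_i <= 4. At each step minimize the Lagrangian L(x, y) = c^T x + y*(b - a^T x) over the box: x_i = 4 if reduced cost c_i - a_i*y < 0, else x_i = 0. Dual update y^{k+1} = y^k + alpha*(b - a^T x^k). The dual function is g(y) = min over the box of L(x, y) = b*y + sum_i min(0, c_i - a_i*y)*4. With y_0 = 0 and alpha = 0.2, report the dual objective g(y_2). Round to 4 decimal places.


Dual ascent for LP: min 7*x1 + 5*x2, 1*x1 + 6*x2 = 23, 0 <= x_i <= 4
Step 1: y^k = 0.0, reduced costs: (7.0, 5.0)
  x^k = (0.0, 0.0), subgradient = b - a^T x = 23.0
  y^{k+1} = 0.0 + 0.2*23.0 = 4.6
Step 2: y^k = 4.6, reduced costs: (2.4, -22.6)
  x^k = (0.0, 4.0), subgradient = b - a^T x = -1.0
  y^{k+1} = 4.6 + 0.2*-1.0 = 4.4
Dual objective at y_2 = 4.4: reduced costs (2.6, -21.4), box minimizer x = (0.0, 4.0)
g(y_2) = b*y + (c1 - a1*y)*x1 + (c2 - a2*y)*x2 = 23*4.4 + 2.6*0.0 + (-21.4)*4.0 = 101.2 + 0.0 - 85.6 = 15.6


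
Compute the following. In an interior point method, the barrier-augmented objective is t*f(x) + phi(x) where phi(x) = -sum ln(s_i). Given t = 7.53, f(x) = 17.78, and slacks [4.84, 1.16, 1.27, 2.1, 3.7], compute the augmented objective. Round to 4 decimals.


Step 1: Compute log-barrier.
ln values: [1.5769, 0.1484, 0.239, 0.7419, 1.3083]
phi = -(1.5769 + 0.1484 + 0.239 + 0.7419 + 1.3083) = -4.0146
Step 2: Compute augmented objective.
t*f(x) = 7.53*17.78 = 133.8834
Total = 133.8834 - 4.0146 = 129.8688


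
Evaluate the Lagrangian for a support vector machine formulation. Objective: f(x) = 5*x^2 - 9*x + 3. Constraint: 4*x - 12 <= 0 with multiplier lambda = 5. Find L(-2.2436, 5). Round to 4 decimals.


Step 1: Evaluate f(x).
f(-2.2436) = 5*(-2.2436)^2 - 9*(-2.2436) + 3 = 48.3611
Step 2: Evaluate g(x).
g(-2.2436) = 4*-2.2436 - 12 = -20.9744
Step 3: Compute Lagrangian.
L = 48.3611 + 5*-20.9744 = -56.5109


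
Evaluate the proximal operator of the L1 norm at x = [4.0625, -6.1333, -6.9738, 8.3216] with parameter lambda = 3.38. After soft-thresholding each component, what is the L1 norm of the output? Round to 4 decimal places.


Soft-thresholding with lambda = 3.38:
prox(4.0625) = sign(4.0625)*max(|4.0625| - 3.38, 0) = 0.6825
prox(-6.1333) = sign(-6.1333)*max(|-6.1333| - 3.38, 0) = -2.7533
prox(-6.9738) = sign(-6.9738)*max(|-6.9738| - 3.38, 0) = -3.5938
prox(8.3216) = sign(8.3216)*max(|8.3216| - 3.38, 0) = 4.9416
prox(x) = [0.6825, -2.7533, -3.5938, 4.9416]
||prox(x)||_1 = 0.6825 + 2.7533 + 3.5938 + 4.9416 = 11.9712


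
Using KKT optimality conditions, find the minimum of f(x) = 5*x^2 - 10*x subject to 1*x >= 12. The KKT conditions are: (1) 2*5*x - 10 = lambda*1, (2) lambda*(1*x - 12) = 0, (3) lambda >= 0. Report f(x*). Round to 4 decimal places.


Step 1: Try lambda = 0 (constraint inactive).
x_unc = 10/(2*5) = 1.0
Check: 1*1.0 = 1.0 < 12 -- violated!
Step 2: Constraint must be active: 1*x = 12
x* = 12/1 = 12.0
lambda = (2*5*12.0 - 10)/1 = 110.0
Step 3: Compute optimal value.
f(x*) = 5*12.0^2 - 10*12.0 = 600.0


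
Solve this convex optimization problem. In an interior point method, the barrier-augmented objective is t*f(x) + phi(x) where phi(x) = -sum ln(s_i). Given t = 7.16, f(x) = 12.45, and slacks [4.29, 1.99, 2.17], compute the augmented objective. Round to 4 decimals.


Step 1: Compute log-barrier.
ln values: [1.4563, 0.6881, 0.7747]
phi = -(1.4563 + 0.6881 + 0.7747) = -2.9191
Step 2: Compute augmented objective.
t*f(x) = 7.16*12.45 = 89.142
Total = 89.142 - 2.9191 = 86.2229


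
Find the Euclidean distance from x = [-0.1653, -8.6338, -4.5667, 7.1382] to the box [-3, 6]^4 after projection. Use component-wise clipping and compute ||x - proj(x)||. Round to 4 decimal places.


Project each component onto [-3, 6].
clip(-0.1653) = -0.1653, clip(-8.6338) = -3.0, clip(-4.5667) = -3.0, clip(7.1382) = 6.0
Projection = [-0.1653, -3.0, -3.0, 6.0]
Squared diffs: [0.0, 31.7397, 2.4545, 1.2955]
Distance = sqrt(35.4897) = 5.9573


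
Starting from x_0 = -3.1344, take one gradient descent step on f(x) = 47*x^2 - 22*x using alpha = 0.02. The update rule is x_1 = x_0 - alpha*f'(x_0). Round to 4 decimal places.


We compute the gradient at x_0 and apply the update.
f'(x) = 94*x - 22
f'(-3.1344) = 94*-3.1344 - 22 = -316.6336
x_1 = -3.1344 - 0.02*-316.6336 = 3.1983


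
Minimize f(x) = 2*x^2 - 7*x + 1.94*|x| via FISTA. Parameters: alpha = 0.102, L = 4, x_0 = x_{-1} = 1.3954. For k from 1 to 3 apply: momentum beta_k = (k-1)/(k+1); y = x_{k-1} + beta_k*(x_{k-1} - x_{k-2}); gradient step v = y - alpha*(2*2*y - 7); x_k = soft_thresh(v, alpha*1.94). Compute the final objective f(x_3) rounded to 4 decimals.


FISTA on f(x) = 2*x^2 - 7*x + 1.94*|x|
L = 4, alpha = 0.102
Iteration 1: beta = 0.0, y = 1.3954 + 0.0*(1.3954 - 1.3954) = 1.3954
  grad(y) = -1.4184, v = y - alpha*grad = 1.5401
  prox(v) = soft_thresh(1.5401, 0.1979) = 1.3422
Iteration 2: beta = 0.3333, y = 1.3422 + 0.3333*(1.3422 - 1.3954) = 1.3245
  grad(y) = -1.7022, v = y - alpha*grad = 1.4981
  prox(v) = soft_thresh(1.4981, 0.1979) = 1.3002
Iteration 3: beta = 0.5, y = 1.3002 + 0.5*(1.3002 - 1.3422) = 1.2792
  grad(y) = -1.8832, v = y - alpha*grad = 1.4713
  prox(v) = soft_thresh(1.4713, 0.1979) = 1.2734
f(x_3) = 2*1.2734^2 - 7*1.2734 + 1.94*|1.2734| = -3.2003


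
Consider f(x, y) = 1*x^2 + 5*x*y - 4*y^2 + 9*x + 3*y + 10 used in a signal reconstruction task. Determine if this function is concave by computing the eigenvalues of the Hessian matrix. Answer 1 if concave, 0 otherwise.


The Hessian of f(x,y) = 1*x^2 + 5*x*y - 4*y^2 + 9*x + 3*y + 10 is:
H = [[2, 5], [5, -8]]
Trace = 2 - 8 = -6
Determinant = 2*-8 - (5)^2 = -41
Discriminant = (-6)^2 - 4*-41 = 200.0
Eigenvalues: lambda_1 = -10.0711, lambda_2 = 4.0711
The function is not concave.

0


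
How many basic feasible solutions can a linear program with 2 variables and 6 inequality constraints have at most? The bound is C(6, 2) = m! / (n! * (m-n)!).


Each vertex corresponds to some choice of n active constraints out of m, so the number of vertices is at most C(m, n) = m! / (n!(m-n)!).
m = 6, n = 2
Numerator: 6 * 5
Denominator: 2! = 2
C(6, 2) = 15


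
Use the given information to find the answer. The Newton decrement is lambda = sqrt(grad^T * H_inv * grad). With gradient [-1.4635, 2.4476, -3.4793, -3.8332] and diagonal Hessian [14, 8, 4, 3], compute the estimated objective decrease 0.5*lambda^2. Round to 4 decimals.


Step 1: H is diagonal, so H^(-1) * g = [-0.1045, 0.306, -0.8698, -1.2777].
Step 2: g^T H^(-1) g = sum_i g_i^2 / H_ii
  = (-1.4635)^2/14 + (2.4476)^2/8 + (-3.4793)^2/4 + (-3.8332)^2/3
  = 0.153 + 0.7488 + 3.0264 + 4.8978 = 8.826
Step 3: Objective decrease = 0.5 * g^T H^(-1) g = 4.413


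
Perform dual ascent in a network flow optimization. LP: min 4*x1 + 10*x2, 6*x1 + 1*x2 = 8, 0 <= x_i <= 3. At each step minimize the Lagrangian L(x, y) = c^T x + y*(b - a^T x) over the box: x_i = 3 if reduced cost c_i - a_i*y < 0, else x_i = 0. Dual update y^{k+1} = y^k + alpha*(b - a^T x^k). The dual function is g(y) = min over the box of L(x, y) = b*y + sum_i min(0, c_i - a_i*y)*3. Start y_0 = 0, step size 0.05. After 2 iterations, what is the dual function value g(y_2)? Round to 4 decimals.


Dual ascent for LP: min 4*x1 + 10*x2, 6*x1 + 1*x2 = 8, 0 <= x_i <= 3
Step 1: y^k = 0.0, reduced costs: (4.0, 10.0)
  x^k = (0.0, 0.0), subgradient = b - a^T x = 8.0
  y^{k+1} = 0.0 + 0.05*8.0 = 0.4
Step 2: y^k = 0.4, reduced costs: (1.6, 9.6)
  x^k = (0.0, 0.0), subgradient = b - a^T x = 8.0
  y^{k+1} = 0.4 + 0.05*8.0 = 0.8
Dual objective at y_2 = 0.8: reduced costs (-0.8, 9.2), box minimizer x = (3.0, 0.0)
g(y_2) = b*y + (c1 - a1*y)*x1 + (c2 - a2*y)*x2 = 8*0.8 + (-0.8)*3.0 + 9.2*0.0 = 6.4 - 2.4 + 0.0 = 4.0


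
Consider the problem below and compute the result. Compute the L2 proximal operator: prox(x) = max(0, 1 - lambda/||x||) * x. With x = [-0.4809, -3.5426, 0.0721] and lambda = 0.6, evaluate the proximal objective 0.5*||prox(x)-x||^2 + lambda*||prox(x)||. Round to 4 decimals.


Step 1: Compute ||x||.
||x|| = 3.5758
Step 2: Compute scaling factor.
scale = max(0, 1 - 0.6/3.5758) = 0.8322
Step 3: prox(x) = [-0.4002, -2.9482, 0.06]
||prox(x)|| = 2.9758
Step 4: Proximal objective.
0.5*||prox-x||^2 = 0.18
lambda*||prox|| = 1.7855
Total = 1.9655


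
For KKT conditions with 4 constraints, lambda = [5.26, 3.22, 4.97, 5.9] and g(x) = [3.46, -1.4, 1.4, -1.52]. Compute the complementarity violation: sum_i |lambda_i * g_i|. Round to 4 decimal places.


KKT complementary slackness check:
lambda_1 * g_1 = 5.26 * 3.46 = 18.1996
lambda_2 * g_2 = 3.22 * -1.4 = -4.508
lambda_3 * g_3 = 4.97 * 1.4 = 6.958
lambda_4 * g_4 = 5.9 * -1.52 = -8.968
Total violation = 18.1996 + 4.508 + 6.958 + 8.968 = 38.6336


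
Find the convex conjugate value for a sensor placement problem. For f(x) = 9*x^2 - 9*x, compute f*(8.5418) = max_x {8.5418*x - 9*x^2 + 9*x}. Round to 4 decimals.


f*(y) = sup_x {y*x - a*x^2 - b*x} = sup_x {(y-b)*x - a*x^2}
FOC: (y - b) - 2a*x = 0 => x* = (y - b)/(2a)
x* = (8.5418 + 9)/(2*9) = 0.9745
f*(8.5418) = (y-b)^2/(4a) = (8.5418 + 9)^2/(4*9)
= 307.7147/36 = 8.5476


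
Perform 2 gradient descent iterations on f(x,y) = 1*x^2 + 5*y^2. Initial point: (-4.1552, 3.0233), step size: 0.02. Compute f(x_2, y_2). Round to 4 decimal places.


Gradient descent on f(x,y) = 1*x^2 + 5*y^2.
Starting point: (-4.1552, 3.0233), alpha = 0.02
Step 1: grad_x = 2*1*-4.1552 = -8.3104, grad_y = 2*5*3.0233 = 30.233
  x_1 = -4.1552 - 0.02*-8.3104 = -3.989
  y_1 = 3.0233 - 0.02*30.233 = 2.4186
Step 2: grad_x = 2*1*-3.989 = -7.978, grad_y = 2*5*2.4186 = 24.1864
  x_2 = -3.989 - 0.02*-7.978 = -3.8294
  y_2 = 2.4186 - 0.02*24.1864 = 1.9349
f(-3.8294, 1.9349) = 1*(-3.8294)^2 + 5*1.9349^2 = 33.384


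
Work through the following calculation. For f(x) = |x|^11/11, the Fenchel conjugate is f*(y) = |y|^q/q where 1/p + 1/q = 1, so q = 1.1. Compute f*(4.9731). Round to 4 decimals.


The conjugate exponent q satisfies 1/p + 1/q = 1.
p = 11, so q = 11/(11 - 1) = 1.1
|y|^q = 4.9731^1.1 = 5.8383
f*(4.9731) = 5.8383 / 1.1 = 5.3076


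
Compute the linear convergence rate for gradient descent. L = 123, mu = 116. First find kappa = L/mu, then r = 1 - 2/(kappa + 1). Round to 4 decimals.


Step 1: Compute the condition number.
kappa = L/mu = 123/116 = 1.0603
Step 2: Compute the convergence rate.
r = 1 - 2/(kappa + 1) = 1 - 2*mu/(L + mu) = (L - mu)/(L + mu) = 7/239 = 0.0293


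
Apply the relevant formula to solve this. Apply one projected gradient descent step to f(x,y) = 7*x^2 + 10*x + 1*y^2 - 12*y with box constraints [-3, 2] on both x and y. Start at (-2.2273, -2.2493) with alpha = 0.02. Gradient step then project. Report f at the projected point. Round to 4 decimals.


Step 1: Compute gradient at (-2.2273, -2.2493).
grad_x = 2*7*-2.2273 + 10 = -21.1822
grad_y = 2*1*-2.2493 - 12 = -16.4986
Step 2: Gradient step.
x_raw = -2.2273 - 0.02*-21.1822 = -1.8037
y_raw = -2.2493 - 0.02*-16.4986 = -1.9193
Step 3: Project onto [-3, 2].
x_proj = clip(-1.8037) = -1.8037
y_proj = clip(-1.9193) = -1.9193
Step 4: Evaluate f.
f(-1.8037, -1.9193) = 31.4514


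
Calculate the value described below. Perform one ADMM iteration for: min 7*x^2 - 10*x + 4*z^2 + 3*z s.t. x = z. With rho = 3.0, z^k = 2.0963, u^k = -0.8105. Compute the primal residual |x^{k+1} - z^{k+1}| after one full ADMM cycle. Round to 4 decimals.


ADMM iteration with rho = 3.0, z^k = 2.0963, u^k = -0.8105
Step 1: x-update.
Minimize 7*x^2 - 10*x + (3.0/2)*(x - 2.0963 - 0.8105)^2
FOC: (2*7 + 3.0)*x = 10 + 3.0*(2.0963 + 0.8105)
x^{k+1} = 1.1012
Step 2: z-update.
Minimize 4*z^2 + 3*z + (3.0/2)*(1.1012 - z - 0.8105)^2
FOC: (2*4 + 3.0)*z = -3 + 3.0*(1.1012 - 0.8105)
z^{k+1} = -0.1934
Step 3: u-update.
u^{k+1} = -0.8105 + 1.1012 + 0.1934 = 0.4841
Step 4: Primal residual = |1.1012 + 0.1934| = 1.2946


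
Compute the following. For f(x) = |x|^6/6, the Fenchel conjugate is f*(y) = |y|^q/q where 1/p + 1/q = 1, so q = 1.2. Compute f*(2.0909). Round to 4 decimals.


The conjugate exponent q satisfies 1/p + 1/q = 1.
p = 6, so q = 6/(6 - 1) = 1.2
|y|^q = 2.0909^1.2 = 2.4233
f*(2.0909) = 2.4233 / 1.2 = 2.0194


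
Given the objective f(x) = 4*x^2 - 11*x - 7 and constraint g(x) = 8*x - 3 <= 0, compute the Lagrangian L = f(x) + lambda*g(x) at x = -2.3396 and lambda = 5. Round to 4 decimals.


Step 1: Evaluate f(x).
f(-2.3396) = 4*(-2.3396)^2 - 11*(-2.3396) - 7 = 40.6305
Step 2: Evaluate g(x).
g(-2.3396) = 8*-2.3396 - 3 = -21.7168
Step 3: Compute Lagrangian.
L = 40.6305 + 5*-21.7168 = -67.9535


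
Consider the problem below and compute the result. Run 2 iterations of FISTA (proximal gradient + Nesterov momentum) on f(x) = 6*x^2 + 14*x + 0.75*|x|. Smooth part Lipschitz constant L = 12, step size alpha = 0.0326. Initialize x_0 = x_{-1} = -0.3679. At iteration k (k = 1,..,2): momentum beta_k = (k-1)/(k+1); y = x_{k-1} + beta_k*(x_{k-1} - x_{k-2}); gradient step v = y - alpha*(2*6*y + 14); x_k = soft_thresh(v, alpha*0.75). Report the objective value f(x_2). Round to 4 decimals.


FISTA on f(x) = 6*x^2 + 14*x + 0.75*|x|
L = 12, alpha = 0.0326
Iteration 1: beta = 0.0, y = -0.3679 + 0.0*(-0.3679 + 0.3679) = -0.3679
  grad(y) = 9.5852, v = y - alpha*grad = -0.6804
  prox(v) = soft_thresh(-0.6804, 0.0245) = -0.6559
Iteration 2: beta = 0.3333, y = -0.6559 + 0.3333*(-0.6559 + 0.3679) = -0.7519
  grad(y) = 4.9768, v = y - alpha*grad = -0.9142
  prox(v) = soft_thresh(-0.9142, 0.0245) = -0.8897
f(x_2) = 6*(-0.8897)^2 + 14*(-0.8897) + 0.75*|-0.8897| = -7.0392


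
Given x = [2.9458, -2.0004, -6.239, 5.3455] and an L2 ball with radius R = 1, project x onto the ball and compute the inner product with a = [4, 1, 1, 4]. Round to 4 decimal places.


Step 1: Compute ||x|| (intermediates to 6 decimals).
||x|| = sqrt(2.9458^2 + (-2.0004)^2 + (-6.239)^2 + 5.3455^2) = 8.954263
Step 2: Project.
Since ||x|| > R, scale = R/||x|| = 1/8.954263 = 0.111679, proj(x) = scale * x
proj(x) = [0.328984, -0.223403, -0.696765, 0.59698]
Step 3: Dot product.
a^T * proj(x) = 4*0.328984 + 1*(-0.223403) + 1*(-0.696765) + 4*0.59698 = 2.7837


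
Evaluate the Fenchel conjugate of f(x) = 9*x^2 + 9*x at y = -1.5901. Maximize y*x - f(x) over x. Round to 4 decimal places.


f*(y) = sup_x {y*x - a*x^2 - b*x} = sup_x {(y-b)*x - a*x^2}
FOC: (y - b) - 2a*x = 0 => x* = (y - b)/(2a)
x* = (-1.5901 - 9)/(2*9) = -0.5883
f*(-1.5901) = (y-b)^2/(4a) = (-1.5901 - 9)^2/(4*9)
= 112.1502/36 = 3.1153


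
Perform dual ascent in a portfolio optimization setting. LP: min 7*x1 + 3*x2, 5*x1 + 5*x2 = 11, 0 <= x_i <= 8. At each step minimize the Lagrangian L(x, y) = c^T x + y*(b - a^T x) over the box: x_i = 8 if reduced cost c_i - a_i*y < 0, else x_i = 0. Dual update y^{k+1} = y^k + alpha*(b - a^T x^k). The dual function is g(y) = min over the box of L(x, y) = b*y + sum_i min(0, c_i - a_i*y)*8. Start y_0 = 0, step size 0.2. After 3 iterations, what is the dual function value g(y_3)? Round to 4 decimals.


Dual ascent for LP: min 7*x1 + 3*x2, 5*x1 + 5*x2 = 11, 0 <= x_i <= 8
Step 1: y^k = 0.0, reduced costs: (7.0, 3.0)
  x^k = (0.0, 0.0), subgradient = b - a^T x = 11.0
  y^{k+1} = 0.0 + 0.2*11.0 = 2.2
Step 2: y^k = 2.2, reduced costs: (-4.0, -8.0)
  x^k = (8.0, 8.0), subgradient = b - a^T x = -69.0
  y^{k+1} = 2.2 + 0.2*-69.0 = -11.6
Step 3: y^k = -11.6, reduced costs: (65.0, 61.0)
  x^k = (0.0, 0.0), subgradient = b - a^T x = 11.0
  y^{k+1} = -11.6 + 0.2*11.0 = -9.4
Dual objective at y_3 = -9.4: reduced costs (54.0, 50.0), box minimizer x = (0.0, 0.0)
g(y_3) = b*y + (c1 - a1*y)*x1 + (c2 - a2*y)*x2 = 11*(-9.4) + 54.0*0.0 + 50.0*0.0 = -103.4 + 0.0 + 0.0 = -103.4


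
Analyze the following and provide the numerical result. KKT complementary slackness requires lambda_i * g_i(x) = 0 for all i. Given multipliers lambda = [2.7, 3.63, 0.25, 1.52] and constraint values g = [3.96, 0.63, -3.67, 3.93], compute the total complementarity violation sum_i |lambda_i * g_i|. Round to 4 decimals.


KKT complementary slackness check:
lambda_1 * g_1 = 2.7 * 3.96 = 10.692
lambda_2 * g_2 = 3.63 * 0.63 = 2.2869
lambda_3 * g_3 = 0.25 * -3.67 = -0.9175
lambda_4 * g_4 = 1.52 * 3.93 = 5.9736
Total violation = 10.692 + 2.2869 + 0.9175 + 5.9736 = 19.87


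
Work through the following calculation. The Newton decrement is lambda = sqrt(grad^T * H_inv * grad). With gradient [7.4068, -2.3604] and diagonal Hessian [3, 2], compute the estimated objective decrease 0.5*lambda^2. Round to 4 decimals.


Step 1: H is diagonal, so H^(-1) * g = [2.4689, -1.1802].
Step 2: g^T H^(-1) g = sum_i g_i^2 / H_ii
  = (7.4068)^2/3 + (-2.3604)^2/2
  = 18.2869 + 2.7857 = 21.0726
Step 3: Objective decrease = 0.5 * g^T H^(-1) g = 10.5363


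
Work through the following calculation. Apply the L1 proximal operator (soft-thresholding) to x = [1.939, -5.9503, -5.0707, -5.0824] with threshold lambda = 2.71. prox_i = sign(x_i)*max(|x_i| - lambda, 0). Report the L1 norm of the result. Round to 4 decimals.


Soft-thresholding with lambda = 2.71:
prox(1.939) = sign(1.939)*max(|1.939| - 2.71, 0) = 0.0
prox(-5.9503) = sign(-5.9503)*max(|-5.9503| - 2.71, 0) = -3.2403
prox(-5.0707) = sign(-5.0707)*max(|-5.0707| - 2.71, 0) = -2.3607
prox(-5.0824) = sign(-5.0824)*max(|-5.0824| - 2.71, 0) = -2.3724
prox(x) = [0.0, -3.2403, -2.3607, -2.3724]
||prox(x)||_1 = 0.0 + 3.2403 + 2.3607 + 2.3724 = 7.9734


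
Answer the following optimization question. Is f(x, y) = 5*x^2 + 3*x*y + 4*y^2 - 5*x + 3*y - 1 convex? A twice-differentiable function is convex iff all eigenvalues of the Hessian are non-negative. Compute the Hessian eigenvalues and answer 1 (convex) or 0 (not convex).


The Hessian of f(x,y) = 5*x^2 + 3*x*y + 4*y^2 - 5*x + 3*y - 1 is:
H = [[10, 3], [3, 8]]
Trace = 10 + 8 = 18
Determinant = 10*8 - (3)^2 = 71
Discriminant = (18)^2 - 4*71 = 40.0
Eigenvalues: lambda_1 = 5.8377, lambda_2 = 12.1623
The function is convex.

1


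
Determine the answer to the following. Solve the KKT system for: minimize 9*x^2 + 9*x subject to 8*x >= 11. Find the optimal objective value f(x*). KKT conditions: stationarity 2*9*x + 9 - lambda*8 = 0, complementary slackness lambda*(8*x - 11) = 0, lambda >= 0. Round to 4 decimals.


Step 1: Try lambda = 0 (constraint inactive).
x_unc = -9/(2*9) = -0.5
Check: 8*-0.5 = -4.0 < 11 -- violated!
Step 2: Constraint must be active: 8*x = 11
x* = 11/8 = 1.375
lambda = (2*9*1.375 + 9)/8 = 4.2188
Step 3: Compute optimal value.
f(x*) = 9*1.375^2 + 9*1.375 = 29.3906


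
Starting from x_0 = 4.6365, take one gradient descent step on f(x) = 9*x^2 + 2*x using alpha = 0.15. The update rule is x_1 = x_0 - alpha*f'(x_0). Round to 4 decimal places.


We compute the gradient at x_0 and apply the update.
f'(x) = 18*x + 2
f'(4.6365) = 18*4.6365 + 2 = 85.457
x_1 = 4.6365 - 0.15*85.457 = -8.1821


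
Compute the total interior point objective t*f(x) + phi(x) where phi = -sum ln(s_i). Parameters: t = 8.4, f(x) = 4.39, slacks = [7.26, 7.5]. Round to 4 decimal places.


Step 1: Compute log-barrier.
ln values: [1.9824, 2.0149]
phi = -(1.9824 + 2.0149) = -3.9973
Step 2: Compute augmented objective.
t*f(x) = 8.4*4.39 = 36.876
Total = 36.876 - 3.9973 = 32.8787


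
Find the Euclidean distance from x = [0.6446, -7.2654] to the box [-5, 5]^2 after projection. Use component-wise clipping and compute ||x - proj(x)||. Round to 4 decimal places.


Project each component onto [-5, 5].
clip(0.6446) = 0.6446, clip(-7.2654) = -5.0
Projection = [0.6446, -5.0]
Squared diffs: [0.0, 5.132]
Distance = sqrt(5.132) = 2.2654


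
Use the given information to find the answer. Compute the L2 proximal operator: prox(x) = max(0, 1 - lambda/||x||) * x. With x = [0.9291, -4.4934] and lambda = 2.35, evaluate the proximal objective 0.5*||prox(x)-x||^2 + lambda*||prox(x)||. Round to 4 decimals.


Step 1: Compute ||x||.
||x|| = 4.5884
Step 2: Compute scaling factor.
scale = max(0, 1 - 2.35/4.5884) = 0.4878
Step 3: prox(x) = [0.4533, -2.1921]
||prox(x)|| = 2.2384
Step 4: Proximal objective.
0.5*||prox-x||^2 = 2.7613
lambda*||prox|| = 5.2602
Total = 8.0216


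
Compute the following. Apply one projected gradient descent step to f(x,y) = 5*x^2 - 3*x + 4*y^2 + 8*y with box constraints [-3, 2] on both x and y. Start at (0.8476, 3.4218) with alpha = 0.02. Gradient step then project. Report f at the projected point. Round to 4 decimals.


Step 1: Compute gradient at (0.8476, 3.4218).
grad_x = 2*5*0.8476 - 3 = 5.476
grad_y = 2*4*3.4218 + 8 = 35.3744
Step 2: Gradient step.
x_raw = 0.8476 - 0.02*5.476 = 0.7381
y_raw = 3.4218 - 0.02*35.3744 = 2.7143
Step 3: Project onto [-3, 2].
x_proj = clip(0.7381) = 0.7381
y_proj = clip(2.7143) = 2.0
Step 4: Evaluate f.
f(0.7381, 2.0) = 32.5096


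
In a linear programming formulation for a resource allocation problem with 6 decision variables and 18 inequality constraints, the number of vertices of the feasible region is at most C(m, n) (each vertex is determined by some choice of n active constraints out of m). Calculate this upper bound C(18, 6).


Each vertex corresponds to some choice of n active constraints out of m, so the number of vertices is at most C(m, n) = m! / (n!(m-n)!).
m = 18, n = 6
Numerator: 18 * 17 * 16 * 15 * 14 * 13
Denominator: 6! = 720
C(18, 6) = 18564


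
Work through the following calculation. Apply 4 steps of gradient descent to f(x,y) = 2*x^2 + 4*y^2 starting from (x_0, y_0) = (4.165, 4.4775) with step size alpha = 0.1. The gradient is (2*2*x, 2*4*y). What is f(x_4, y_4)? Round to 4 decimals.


Gradient descent on f(x,y) = 2*x^2 + 4*y^2.
Starting point: (4.165, 4.4775), alpha = 0.1
Step 1: grad_x = 2*2*4.165 = 16.66, grad_y = 2*4*4.4775 = 35.82
  x_1 = 4.165 - 0.1*16.66 = 2.499
  y_1 = 4.4775 - 0.1*35.82 = 0.8955
Step 2: grad_x = 2*2*2.499 = 9.996, grad_y = 2*4*0.8955 = 7.164
  x_2 = 2.499 - 0.1*9.996 = 1.4994
  y_2 = 0.8955 - 0.1*7.164 = 0.1791
Step 3: grad_x = 2*2*1.4994 = 5.9976, grad_y = 2*4*0.1791 = 1.4328
  x_3 = 1.4994 - 0.1*5.9976 = 0.8996
  y_3 = 0.1791 - 0.1*1.4328 = 0.0358
Step 4: grad_x = 2*2*0.8996 = 3.5986, grad_y = 2*4*0.0358 = 0.2866
  x_4 = 0.8996 - 0.1*3.5986 = 0.5398
  y_4 = 0.0358 - 0.1*0.2866 = 0.0072
f(0.5398, 0.0072) = 2*0.5398^2 + 4*0.0072^2 = 0.5829


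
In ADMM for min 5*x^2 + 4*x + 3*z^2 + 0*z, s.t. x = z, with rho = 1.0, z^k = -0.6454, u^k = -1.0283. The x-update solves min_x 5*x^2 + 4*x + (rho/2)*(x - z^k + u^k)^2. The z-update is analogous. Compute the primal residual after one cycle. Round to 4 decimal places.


ADMM iteration with rho = 1.0, z^k = -0.6454, u^k = -1.0283
Step 1: x-update.
Minimize 5*x^2 + 4*x + (1.0/2)*(x + 0.6454 - 1.0283)^2
FOC: (2*5 + 1.0)*x = -4 + 1.0*(-0.6454 + 1.0283)
x^{k+1} = -0.3288
Step 2: z-update.
Minimize 3*z^2 + 0*z + (1.0/2)*(-0.3288 - z - 1.0283)^2
FOC: (2*3 + 1.0)*z = 0 + 1.0*(-0.3288 - 1.0283)
z^{k+1} = -0.1939
Step 3: u-update.
u^{k+1} = -1.0283 - 0.3288 + 0.1939 = -1.1633
Step 4: Primal residual = |-0.3288 + 0.1939| = 0.135


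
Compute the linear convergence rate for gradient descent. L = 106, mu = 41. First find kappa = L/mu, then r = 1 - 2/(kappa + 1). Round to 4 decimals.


Step 1: Compute the condition number.
kappa = L/mu = 106/41 = 2.5854
Step 2: Compute the convergence rate.
r = 1 - 2/(kappa + 1) = 1 - 2*mu/(L + mu) = (L - mu)/(L + mu) = 65/147 = 0.4422


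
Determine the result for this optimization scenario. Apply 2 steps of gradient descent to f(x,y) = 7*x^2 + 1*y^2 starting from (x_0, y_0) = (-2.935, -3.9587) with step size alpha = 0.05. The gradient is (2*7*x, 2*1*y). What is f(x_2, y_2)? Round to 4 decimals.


Gradient descent on f(x,y) = 7*x^2 + 1*y^2.
Starting point: (-2.935, -3.9587), alpha = 0.05
Step 1: grad_x = 2*7*-2.935 = -41.09, grad_y = 2*1*-3.9587 = -7.9174
  x_1 = -2.935 - 0.05*-41.09 = -0.8805
  y_1 = -3.9587 - 0.05*-7.9174 = -3.5628
Step 2: grad_x = 2*7*-0.8805 = -12.327, grad_y = 2*1*-3.5628 = -7.1257
  x_2 = -0.8805 - 0.05*-12.327 = -0.2642
  y_2 = -3.5628 - 0.05*-7.1257 = -3.2065
f(-0.2642, -3.2065) = 7*(-0.2642)^2 + 1*(-3.2065)^2 = 10.7704


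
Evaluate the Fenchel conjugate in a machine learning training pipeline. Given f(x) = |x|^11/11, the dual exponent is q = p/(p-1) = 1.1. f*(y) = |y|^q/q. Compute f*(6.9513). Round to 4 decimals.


The conjugate exponent q satisfies 1/p + 1/q = 1.
p = 11, so q = 11/(11 - 1) = 1.1
|y|^q = 6.9513^1.1 = 8.4386
f*(6.9513) = 8.4386 / 1.1 = 7.6715


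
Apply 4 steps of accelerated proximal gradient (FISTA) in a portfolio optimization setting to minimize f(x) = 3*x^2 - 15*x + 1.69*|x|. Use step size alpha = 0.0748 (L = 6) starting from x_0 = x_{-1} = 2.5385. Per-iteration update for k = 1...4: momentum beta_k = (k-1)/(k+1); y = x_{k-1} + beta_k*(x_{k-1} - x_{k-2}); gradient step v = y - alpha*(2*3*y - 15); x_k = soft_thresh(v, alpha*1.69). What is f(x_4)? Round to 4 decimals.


FISTA on f(x) = 3*x^2 - 15*x + 1.69*|x|
L = 6, alpha = 0.0748
Iteration 1: beta = 0.0, y = 2.5385 + 0.0*(2.5385 - 2.5385) = 2.5385
  grad(y) = 0.231, v = y - alpha*grad = 2.5212
  prox(v) = soft_thresh(2.5212, 0.1264) = 2.3948
Iteration 2: beta = 0.3333, y = 2.3948 + 0.3333*(2.3948 - 2.5385) = 2.3469
  grad(y) = -0.9185, v = y - alpha*grad = 2.4156
  prox(v) = soft_thresh(2.4156, 0.1264) = 2.2892
Iteration 3: beta = 0.5, y = 2.2892 + 0.5*(2.2892 - 2.3948) = 2.2364
  grad(y) = -1.5816, v = y - alpha*grad = 2.3547
  prox(v) = soft_thresh(2.3547, 0.1264) = 2.2283
Iteration 4: beta = 0.6, y = 2.2283 + 0.6*(2.2283 - 2.2892) = 2.1917
  grad(y) = -1.8495, v = y - alpha*grad = 2.3301
  prox(v) = soft_thresh(2.3301, 0.1264) = 2.2037
f(x_4) = 3*2.2037^2 - 15*2.2037 + 1.69*|2.2037| = -14.7624


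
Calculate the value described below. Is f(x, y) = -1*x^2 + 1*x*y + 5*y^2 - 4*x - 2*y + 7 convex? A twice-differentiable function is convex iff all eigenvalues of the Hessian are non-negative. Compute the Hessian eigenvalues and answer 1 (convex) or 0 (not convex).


The Hessian of f(x,y) = -1*x^2 + 1*x*y + 5*y^2 - 4*x - 2*y + 7 is:
H = [[-2, 1], [1, 10]]
Trace = -2 + 10 = 8
Determinant = -2*10 - (1)^2 = -21
Discriminant = (8)^2 - 4*-21 = 148.0
Eigenvalues: lambda_1 = -2.0828, lambda_2 = 10.0828
The function is not convex.

0


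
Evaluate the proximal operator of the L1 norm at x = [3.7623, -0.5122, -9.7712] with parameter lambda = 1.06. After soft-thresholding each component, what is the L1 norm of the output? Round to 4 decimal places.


Soft-thresholding with lambda = 1.06:
prox(3.7623) = sign(3.7623)*max(|3.7623| - 1.06, 0) = 2.7023
prox(-0.5122) = sign(-0.5122)*max(|-0.5122| - 1.06, 0) = 0.0
prox(-9.7712) = sign(-9.7712)*max(|-9.7712| - 1.06, 0) = -8.7112
prox(x) = [2.7023, 0.0, -8.7112]
||prox(x)||_1 = 2.7023 + 0.0 + 8.7112 = 11.4135


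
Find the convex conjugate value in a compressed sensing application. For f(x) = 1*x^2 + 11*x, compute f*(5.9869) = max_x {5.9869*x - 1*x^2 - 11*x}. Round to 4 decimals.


f*(y) = sup_x {y*x - a*x^2 - b*x} = sup_x {(y-b)*x - a*x^2}
FOC: (y - b) - 2a*x = 0 => x* = (y - b)/(2a)
x* = (5.9869 - 11)/(2*1) = -2.5066
f*(5.9869) = (y-b)^2/(4a) = (5.9869 - 11)^2/(4*1)
= 25.1312/4 = 6.2828


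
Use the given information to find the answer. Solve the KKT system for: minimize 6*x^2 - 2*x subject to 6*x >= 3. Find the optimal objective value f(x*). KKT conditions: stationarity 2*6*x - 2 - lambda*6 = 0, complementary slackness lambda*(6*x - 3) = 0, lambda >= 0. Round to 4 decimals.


Step 1: Try lambda = 0 (constraint inactive).
x_unc = 2/(2*6) = 0.1667
Check: 6*0.1667 = 1.0002 < 3 -- violated!
Step 2: Constraint must be active: 6*x = 3
x* = 3/6 = 0.5
lambda = (2*6*0.5 - 2)/6 = 0.6667
Step 3: Compute optimal value.
f(x*) = 6*0.5^2 - 2*0.5 = 0.5


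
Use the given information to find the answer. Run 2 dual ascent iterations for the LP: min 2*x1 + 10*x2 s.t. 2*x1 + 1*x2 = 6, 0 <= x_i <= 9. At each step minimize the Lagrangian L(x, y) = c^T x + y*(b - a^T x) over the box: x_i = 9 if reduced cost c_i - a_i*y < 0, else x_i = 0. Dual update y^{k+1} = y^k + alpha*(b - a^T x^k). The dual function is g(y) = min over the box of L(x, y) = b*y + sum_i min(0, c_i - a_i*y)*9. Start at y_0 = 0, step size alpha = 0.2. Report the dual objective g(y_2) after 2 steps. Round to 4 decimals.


Dual ascent for LP: min 2*x1 + 10*x2, 2*x1 + 1*x2 = 6, 0 <= x_i <= 9
Step 1: y^k = 0.0, reduced costs: (2.0, 10.0)
  x^k = (0.0, 0.0), subgradient = b - a^T x = 6.0
  y^{k+1} = 0.0 + 0.2*6.0 = 1.2
Step 2: y^k = 1.2, reduced costs: (-0.4, 8.8)
  x^k = (9.0, 0.0), subgradient = b - a^T x = -12.0
  y^{k+1} = 1.2 + 0.2*-12.0 = -1.2
Dual objective at y_2 = -1.2: reduced costs (4.4, 11.2), box minimizer x = (0.0, 0.0)
g(y_2) = b*y + (c1 - a1*y)*x1 + (c2 - a2*y)*x2 = 6*(-1.2) + 4.4*0.0 + 11.2*0.0 = -7.2 + 0.0 + 0.0 = -7.2


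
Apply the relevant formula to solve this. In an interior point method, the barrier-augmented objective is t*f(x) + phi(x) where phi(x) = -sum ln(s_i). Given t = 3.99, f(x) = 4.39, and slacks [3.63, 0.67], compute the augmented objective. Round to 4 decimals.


Step 1: Compute log-barrier.
ln values: [1.2892, -0.4005]
phi = -(1.2892 - 0.4005) = -0.8888
Step 2: Compute augmented objective.
t*f(x) = 3.99*4.39 = 17.5161
Total = 17.5161 - 0.8888 = 16.6273
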